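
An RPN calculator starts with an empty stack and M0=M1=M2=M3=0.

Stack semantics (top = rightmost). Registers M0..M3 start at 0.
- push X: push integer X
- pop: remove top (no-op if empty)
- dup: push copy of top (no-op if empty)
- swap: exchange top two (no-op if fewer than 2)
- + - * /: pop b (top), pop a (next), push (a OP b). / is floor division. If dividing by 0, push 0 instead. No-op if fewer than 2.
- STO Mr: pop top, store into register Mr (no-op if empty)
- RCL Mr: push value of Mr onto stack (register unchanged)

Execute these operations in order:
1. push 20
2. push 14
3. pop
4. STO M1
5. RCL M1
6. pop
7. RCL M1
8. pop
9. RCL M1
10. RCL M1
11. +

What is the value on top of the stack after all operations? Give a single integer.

After op 1 (push 20): stack=[20] mem=[0,0,0,0]
After op 2 (push 14): stack=[20,14] mem=[0,0,0,0]
After op 3 (pop): stack=[20] mem=[0,0,0,0]
After op 4 (STO M1): stack=[empty] mem=[0,20,0,0]
After op 5 (RCL M1): stack=[20] mem=[0,20,0,0]
After op 6 (pop): stack=[empty] mem=[0,20,0,0]
After op 7 (RCL M1): stack=[20] mem=[0,20,0,0]
After op 8 (pop): stack=[empty] mem=[0,20,0,0]
After op 9 (RCL M1): stack=[20] mem=[0,20,0,0]
After op 10 (RCL M1): stack=[20,20] mem=[0,20,0,0]
After op 11 (+): stack=[40] mem=[0,20,0,0]

Answer: 40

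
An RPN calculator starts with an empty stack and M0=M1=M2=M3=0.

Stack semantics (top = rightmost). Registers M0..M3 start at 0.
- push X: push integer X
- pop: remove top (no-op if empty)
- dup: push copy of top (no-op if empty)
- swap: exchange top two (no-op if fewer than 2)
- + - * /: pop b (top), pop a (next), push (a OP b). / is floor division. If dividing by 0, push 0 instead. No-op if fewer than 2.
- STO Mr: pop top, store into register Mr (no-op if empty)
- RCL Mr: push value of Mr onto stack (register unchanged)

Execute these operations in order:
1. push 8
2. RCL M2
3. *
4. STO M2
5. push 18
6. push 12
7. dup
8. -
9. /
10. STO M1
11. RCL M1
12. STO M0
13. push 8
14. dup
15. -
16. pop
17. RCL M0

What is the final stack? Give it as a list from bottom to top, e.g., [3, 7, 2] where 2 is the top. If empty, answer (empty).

Answer: [0]

Derivation:
After op 1 (push 8): stack=[8] mem=[0,0,0,0]
After op 2 (RCL M2): stack=[8,0] mem=[0,0,0,0]
After op 3 (*): stack=[0] mem=[0,0,0,0]
After op 4 (STO M2): stack=[empty] mem=[0,0,0,0]
After op 5 (push 18): stack=[18] mem=[0,0,0,0]
After op 6 (push 12): stack=[18,12] mem=[0,0,0,0]
After op 7 (dup): stack=[18,12,12] mem=[0,0,0,0]
After op 8 (-): stack=[18,0] mem=[0,0,0,0]
After op 9 (/): stack=[0] mem=[0,0,0,0]
After op 10 (STO M1): stack=[empty] mem=[0,0,0,0]
After op 11 (RCL M1): stack=[0] mem=[0,0,0,0]
After op 12 (STO M0): stack=[empty] mem=[0,0,0,0]
After op 13 (push 8): stack=[8] mem=[0,0,0,0]
After op 14 (dup): stack=[8,8] mem=[0,0,0,0]
After op 15 (-): stack=[0] mem=[0,0,0,0]
After op 16 (pop): stack=[empty] mem=[0,0,0,0]
After op 17 (RCL M0): stack=[0] mem=[0,0,0,0]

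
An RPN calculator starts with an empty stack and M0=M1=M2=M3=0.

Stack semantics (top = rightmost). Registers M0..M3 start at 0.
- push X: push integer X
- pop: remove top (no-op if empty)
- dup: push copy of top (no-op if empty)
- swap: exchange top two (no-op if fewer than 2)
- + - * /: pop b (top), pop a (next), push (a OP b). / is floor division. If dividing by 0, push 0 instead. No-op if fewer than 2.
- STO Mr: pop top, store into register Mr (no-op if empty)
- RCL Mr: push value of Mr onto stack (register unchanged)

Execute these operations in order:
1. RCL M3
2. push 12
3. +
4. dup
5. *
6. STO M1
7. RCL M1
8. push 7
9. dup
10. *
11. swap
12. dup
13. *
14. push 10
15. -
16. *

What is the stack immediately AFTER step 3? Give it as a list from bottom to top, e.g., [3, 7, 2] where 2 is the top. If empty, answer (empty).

After op 1 (RCL M3): stack=[0] mem=[0,0,0,0]
After op 2 (push 12): stack=[0,12] mem=[0,0,0,0]
After op 3 (+): stack=[12] mem=[0,0,0,0]

[12]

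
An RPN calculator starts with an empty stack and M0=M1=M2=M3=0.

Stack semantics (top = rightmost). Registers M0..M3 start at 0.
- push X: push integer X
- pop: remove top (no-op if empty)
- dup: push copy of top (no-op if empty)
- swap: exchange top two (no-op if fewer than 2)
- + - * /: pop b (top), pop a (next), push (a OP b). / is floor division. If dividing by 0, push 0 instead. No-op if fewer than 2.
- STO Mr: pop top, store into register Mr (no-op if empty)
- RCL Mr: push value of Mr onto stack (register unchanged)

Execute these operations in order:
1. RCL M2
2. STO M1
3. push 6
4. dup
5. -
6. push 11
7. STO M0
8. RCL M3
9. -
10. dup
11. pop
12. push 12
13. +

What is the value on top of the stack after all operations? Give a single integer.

Answer: 12

Derivation:
After op 1 (RCL M2): stack=[0] mem=[0,0,0,0]
After op 2 (STO M1): stack=[empty] mem=[0,0,0,0]
After op 3 (push 6): stack=[6] mem=[0,0,0,0]
After op 4 (dup): stack=[6,6] mem=[0,0,0,0]
After op 5 (-): stack=[0] mem=[0,0,0,0]
After op 6 (push 11): stack=[0,11] mem=[0,0,0,0]
After op 7 (STO M0): stack=[0] mem=[11,0,0,0]
After op 8 (RCL M3): stack=[0,0] mem=[11,0,0,0]
After op 9 (-): stack=[0] mem=[11,0,0,0]
After op 10 (dup): stack=[0,0] mem=[11,0,0,0]
After op 11 (pop): stack=[0] mem=[11,0,0,0]
After op 12 (push 12): stack=[0,12] mem=[11,0,0,0]
After op 13 (+): stack=[12] mem=[11,0,0,0]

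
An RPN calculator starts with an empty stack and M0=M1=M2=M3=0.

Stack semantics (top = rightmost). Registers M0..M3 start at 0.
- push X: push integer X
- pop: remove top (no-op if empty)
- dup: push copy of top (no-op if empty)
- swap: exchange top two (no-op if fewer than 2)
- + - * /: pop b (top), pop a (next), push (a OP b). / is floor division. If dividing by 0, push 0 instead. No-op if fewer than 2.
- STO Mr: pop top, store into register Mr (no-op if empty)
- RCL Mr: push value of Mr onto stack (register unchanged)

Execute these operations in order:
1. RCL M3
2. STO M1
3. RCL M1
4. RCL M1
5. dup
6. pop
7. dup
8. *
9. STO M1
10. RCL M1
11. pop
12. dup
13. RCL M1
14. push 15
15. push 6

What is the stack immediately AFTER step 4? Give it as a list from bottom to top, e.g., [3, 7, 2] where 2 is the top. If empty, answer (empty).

After op 1 (RCL M3): stack=[0] mem=[0,0,0,0]
After op 2 (STO M1): stack=[empty] mem=[0,0,0,0]
After op 3 (RCL M1): stack=[0] mem=[0,0,0,0]
After op 4 (RCL M1): stack=[0,0] mem=[0,0,0,0]

[0, 0]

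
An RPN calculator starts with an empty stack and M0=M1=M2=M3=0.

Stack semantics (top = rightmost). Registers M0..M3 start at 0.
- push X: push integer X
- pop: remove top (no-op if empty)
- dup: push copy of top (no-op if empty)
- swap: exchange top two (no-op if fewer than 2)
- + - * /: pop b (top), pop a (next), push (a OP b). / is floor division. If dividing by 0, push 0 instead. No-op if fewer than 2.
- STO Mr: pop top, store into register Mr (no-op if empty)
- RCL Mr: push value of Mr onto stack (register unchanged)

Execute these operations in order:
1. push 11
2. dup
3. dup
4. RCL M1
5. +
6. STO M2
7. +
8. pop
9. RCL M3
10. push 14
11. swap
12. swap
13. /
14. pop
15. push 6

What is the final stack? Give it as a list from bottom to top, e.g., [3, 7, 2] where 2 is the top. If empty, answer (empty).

After op 1 (push 11): stack=[11] mem=[0,0,0,0]
After op 2 (dup): stack=[11,11] mem=[0,0,0,0]
After op 3 (dup): stack=[11,11,11] mem=[0,0,0,0]
After op 4 (RCL M1): stack=[11,11,11,0] mem=[0,0,0,0]
After op 5 (+): stack=[11,11,11] mem=[0,0,0,0]
After op 6 (STO M2): stack=[11,11] mem=[0,0,11,0]
After op 7 (+): stack=[22] mem=[0,0,11,0]
After op 8 (pop): stack=[empty] mem=[0,0,11,0]
After op 9 (RCL M3): stack=[0] mem=[0,0,11,0]
After op 10 (push 14): stack=[0,14] mem=[0,0,11,0]
After op 11 (swap): stack=[14,0] mem=[0,0,11,0]
After op 12 (swap): stack=[0,14] mem=[0,0,11,0]
After op 13 (/): stack=[0] mem=[0,0,11,0]
After op 14 (pop): stack=[empty] mem=[0,0,11,0]
After op 15 (push 6): stack=[6] mem=[0,0,11,0]

Answer: [6]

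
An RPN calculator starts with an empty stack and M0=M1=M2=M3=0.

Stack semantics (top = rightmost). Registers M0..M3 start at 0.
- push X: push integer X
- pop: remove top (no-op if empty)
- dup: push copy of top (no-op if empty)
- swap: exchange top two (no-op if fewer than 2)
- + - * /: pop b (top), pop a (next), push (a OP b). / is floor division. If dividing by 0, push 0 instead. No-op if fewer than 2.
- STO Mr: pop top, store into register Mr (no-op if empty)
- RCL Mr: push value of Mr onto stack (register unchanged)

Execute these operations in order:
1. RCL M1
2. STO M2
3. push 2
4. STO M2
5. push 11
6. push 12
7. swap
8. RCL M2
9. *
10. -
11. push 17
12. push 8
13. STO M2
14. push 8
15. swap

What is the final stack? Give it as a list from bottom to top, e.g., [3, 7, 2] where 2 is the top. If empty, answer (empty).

After op 1 (RCL M1): stack=[0] mem=[0,0,0,0]
After op 2 (STO M2): stack=[empty] mem=[0,0,0,0]
After op 3 (push 2): stack=[2] mem=[0,0,0,0]
After op 4 (STO M2): stack=[empty] mem=[0,0,2,0]
After op 5 (push 11): stack=[11] mem=[0,0,2,0]
After op 6 (push 12): stack=[11,12] mem=[0,0,2,0]
After op 7 (swap): stack=[12,11] mem=[0,0,2,0]
After op 8 (RCL M2): stack=[12,11,2] mem=[0,0,2,0]
After op 9 (*): stack=[12,22] mem=[0,0,2,0]
After op 10 (-): stack=[-10] mem=[0,0,2,0]
After op 11 (push 17): stack=[-10,17] mem=[0,0,2,0]
After op 12 (push 8): stack=[-10,17,8] mem=[0,0,2,0]
After op 13 (STO M2): stack=[-10,17] mem=[0,0,8,0]
After op 14 (push 8): stack=[-10,17,8] mem=[0,0,8,0]
After op 15 (swap): stack=[-10,8,17] mem=[0,0,8,0]

Answer: [-10, 8, 17]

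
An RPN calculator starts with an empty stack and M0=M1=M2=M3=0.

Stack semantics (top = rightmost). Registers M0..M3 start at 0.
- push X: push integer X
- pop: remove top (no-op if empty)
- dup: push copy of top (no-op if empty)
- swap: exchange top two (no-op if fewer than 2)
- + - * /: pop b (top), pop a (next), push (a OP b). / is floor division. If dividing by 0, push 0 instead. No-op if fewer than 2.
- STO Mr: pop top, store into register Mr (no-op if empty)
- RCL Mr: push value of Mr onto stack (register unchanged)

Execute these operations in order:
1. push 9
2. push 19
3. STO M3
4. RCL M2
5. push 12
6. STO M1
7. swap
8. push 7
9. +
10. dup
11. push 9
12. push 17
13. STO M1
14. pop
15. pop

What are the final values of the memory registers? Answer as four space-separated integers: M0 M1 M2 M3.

After op 1 (push 9): stack=[9] mem=[0,0,0,0]
After op 2 (push 19): stack=[9,19] mem=[0,0,0,0]
After op 3 (STO M3): stack=[9] mem=[0,0,0,19]
After op 4 (RCL M2): stack=[9,0] mem=[0,0,0,19]
After op 5 (push 12): stack=[9,0,12] mem=[0,0,0,19]
After op 6 (STO M1): stack=[9,0] mem=[0,12,0,19]
After op 7 (swap): stack=[0,9] mem=[0,12,0,19]
After op 8 (push 7): stack=[0,9,7] mem=[0,12,0,19]
After op 9 (+): stack=[0,16] mem=[0,12,0,19]
After op 10 (dup): stack=[0,16,16] mem=[0,12,0,19]
After op 11 (push 9): stack=[0,16,16,9] mem=[0,12,0,19]
After op 12 (push 17): stack=[0,16,16,9,17] mem=[0,12,0,19]
After op 13 (STO M1): stack=[0,16,16,9] mem=[0,17,0,19]
After op 14 (pop): stack=[0,16,16] mem=[0,17,0,19]
After op 15 (pop): stack=[0,16] mem=[0,17,0,19]

Answer: 0 17 0 19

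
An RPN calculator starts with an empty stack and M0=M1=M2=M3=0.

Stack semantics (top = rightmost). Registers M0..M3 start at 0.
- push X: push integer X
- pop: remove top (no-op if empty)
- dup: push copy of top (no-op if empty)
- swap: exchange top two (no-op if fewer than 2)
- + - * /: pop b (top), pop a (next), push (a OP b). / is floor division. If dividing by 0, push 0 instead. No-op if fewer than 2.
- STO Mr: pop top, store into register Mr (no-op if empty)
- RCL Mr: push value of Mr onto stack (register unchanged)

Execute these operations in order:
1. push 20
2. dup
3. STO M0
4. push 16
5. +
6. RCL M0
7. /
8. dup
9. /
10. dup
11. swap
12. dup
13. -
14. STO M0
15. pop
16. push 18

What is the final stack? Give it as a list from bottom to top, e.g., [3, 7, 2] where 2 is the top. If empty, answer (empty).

After op 1 (push 20): stack=[20] mem=[0,0,0,0]
After op 2 (dup): stack=[20,20] mem=[0,0,0,0]
After op 3 (STO M0): stack=[20] mem=[20,0,0,0]
After op 4 (push 16): stack=[20,16] mem=[20,0,0,0]
After op 5 (+): stack=[36] mem=[20,0,0,0]
After op 6 (RCL M0): stack=[36,20] mem=[20,0,0,0]
After op 7 (/): stack=[1] mem=[20,0,0,0]
After op 8 (dup): stack=[1,1] mem=[20,0,0,0]
After op 9 (/): stack=[1] mem=[20,0,0,0]
After op 10 (dup): stack=[1,1] mem=[20,0,0,0]
After op 11 (swap): stack=[1,1] mem=[20,0,0,0]
After op 12 (dup): stack=[1,1,1] mem=[20,0,0,0]
After op 13 (-): stack=[1,0] mem=[20,0,0,0]
After op 14 (STO M0): stack=[1] mem=[0,0,0,0]
After op 15 (pop): stack=[empty] mem=[0,0,0,0]
After op 16 (push 18): stack=[18] mem=[0,0,0,0]

Answer: [18]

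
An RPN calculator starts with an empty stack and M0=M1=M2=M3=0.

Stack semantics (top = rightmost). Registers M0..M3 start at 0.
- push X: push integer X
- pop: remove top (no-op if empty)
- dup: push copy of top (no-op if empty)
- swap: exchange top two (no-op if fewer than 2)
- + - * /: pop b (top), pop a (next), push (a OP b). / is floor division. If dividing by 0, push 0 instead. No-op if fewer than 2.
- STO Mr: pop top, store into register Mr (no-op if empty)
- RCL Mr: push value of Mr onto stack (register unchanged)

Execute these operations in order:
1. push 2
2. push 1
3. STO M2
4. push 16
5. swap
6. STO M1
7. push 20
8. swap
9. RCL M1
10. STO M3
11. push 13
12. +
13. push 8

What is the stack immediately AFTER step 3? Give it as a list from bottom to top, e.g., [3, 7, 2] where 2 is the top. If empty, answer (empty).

After op 1 (push 2): stack=[2] mem=[0,0,0,0]
After op 2 (push 1): stack=[2,1] mem=[0,0,0,0]
After op 3 (STO M2): stack=[2] mem=[0,0,1,0]

[2]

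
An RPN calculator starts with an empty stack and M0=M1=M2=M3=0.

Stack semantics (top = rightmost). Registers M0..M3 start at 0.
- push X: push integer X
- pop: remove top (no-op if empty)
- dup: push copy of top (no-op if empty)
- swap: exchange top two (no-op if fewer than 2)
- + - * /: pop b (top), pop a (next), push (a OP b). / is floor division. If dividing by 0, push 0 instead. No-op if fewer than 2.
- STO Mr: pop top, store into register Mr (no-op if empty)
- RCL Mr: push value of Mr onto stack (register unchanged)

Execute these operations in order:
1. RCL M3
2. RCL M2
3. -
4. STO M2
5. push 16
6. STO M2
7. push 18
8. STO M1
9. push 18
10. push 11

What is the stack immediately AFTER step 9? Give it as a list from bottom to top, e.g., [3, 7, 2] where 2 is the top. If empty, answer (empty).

After op 1 (RCL M3): stack=[0] mem=[0,0,0,0]
After op 2 (RCL M2): stack=[0,0] mem=[0,0,0,0]
After op 3 (-): stack=[0] mem=[0,0,0,0]
After op 4 (STO M2): stack=[empty] mem=[0,0,0,0]
After op 5 (push 16): stack=[16] mem=[0,0,0,0]
After op 6 (STO M2): stack=[empty] mem=[0,0,16,0]
After op 7 (push 18): stack=[18] mem=[0,0,16,0]
After op 8 (STO M1): stack=[empty] mem=[0,18,16,0]
After op 9 (push 18): stack=[18] mem=[0,18,16,0]

[18]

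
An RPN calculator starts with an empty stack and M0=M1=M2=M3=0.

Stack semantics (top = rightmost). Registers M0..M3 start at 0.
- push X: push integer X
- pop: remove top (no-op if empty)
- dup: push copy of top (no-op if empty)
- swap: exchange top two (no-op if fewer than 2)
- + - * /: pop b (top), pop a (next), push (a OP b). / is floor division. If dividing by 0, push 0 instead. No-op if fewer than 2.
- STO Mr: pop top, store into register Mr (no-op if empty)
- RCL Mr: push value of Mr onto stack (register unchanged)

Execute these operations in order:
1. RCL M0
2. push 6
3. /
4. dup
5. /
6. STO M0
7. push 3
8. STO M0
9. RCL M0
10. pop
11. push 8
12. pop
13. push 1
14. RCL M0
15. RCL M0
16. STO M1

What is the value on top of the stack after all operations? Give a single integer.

After op 1 (RCL M0): stack=[0] mem=[0,0,0,0]
After op 2 (push 6): stack=[0,6] mem=[0,0,0,0]
After op 3 (/): stack=[0] mem=[0,0,0,0]
After op 4 (dup): stack=[0,0] mem=[0,0,0,0]
After op 5 (/): stack=[0] mem=[0,0,0,0]
After op 6 (STO M0): stack=[empty] mem=[0,0,0,0]
After op 7 (push 3): stack=[3] mem=[0,0,0,0]
After op 8 (STO M0): stack=[empty] mem=[3,0,0,0]
After op 9 (RCL M0): stack=[3] mem=[3,0,0,0]
After op 10 (pop): stack=[empty] mem=[3,0,0,0]
After op 11 (push 8): stack=[8] mem=[3,0,0,0]
After op 12 (pop): stack=[empty] mem=[3,0,0,0]
After op 13 (push 1): stack=[1] mem=[3,0,0,0]
After op 14 (RCL M0): stack=[1,3] mem=[3,0,0,0]
After op 15 (RCL M0): stack=[1,3,3] mem=[3,0,0,0]
After op 16 (STO M1): stack=[1,3] mem=[3,3,0,0]

Answer: 3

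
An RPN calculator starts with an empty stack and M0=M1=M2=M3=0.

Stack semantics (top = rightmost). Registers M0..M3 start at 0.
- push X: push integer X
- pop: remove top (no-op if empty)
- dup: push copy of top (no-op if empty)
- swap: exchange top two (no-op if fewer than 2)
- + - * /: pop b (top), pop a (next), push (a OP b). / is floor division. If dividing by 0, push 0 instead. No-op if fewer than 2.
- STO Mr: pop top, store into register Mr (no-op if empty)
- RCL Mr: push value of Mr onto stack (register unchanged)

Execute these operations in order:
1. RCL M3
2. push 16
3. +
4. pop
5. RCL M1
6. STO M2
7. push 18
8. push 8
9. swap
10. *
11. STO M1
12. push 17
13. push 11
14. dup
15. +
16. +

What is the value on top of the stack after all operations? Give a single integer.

After op 1 (RCL M3): stack=[0] mem=[0,0,0,0]
After op 2 (push 16): stack=[0,16] mem=[0,0,0,0]
After op 3 (+): stack=[16] mem=[0,0,0,0]
After op 4 (pop): stack=[empty] mem=[0,0,0,0]
After op 5 (RCL M1): stack=[0] mem=[0,0,0,0]
After op 6 (STO M2): stack=[empty] mem=[0,0,0,0]
After op 7 (push 18): stack=[18] mem=[0,0,0,0]
After op 8 (push 8): stack=[18,8] mem=[0,0,0,0]
After op 9 (swap): stack=[8,18] mem=[0,0,0,0]
After op 10 (*): stack=[144] mem=[0,0,0,0]
After op 11 (STO M1): stack=[empty] mem=[0,144,0,0]
After op 12 (push 17): stack=[17] mem=[0,144,0,0]
After op 13 (push 11): stack=[17,11] mem=[0,144,0,0]
After op 14 (dup): stack=[17,11,11] mem=[0,144,0,0]
After op 15 (+): stack=[17,22] mem=[0,144,0,0]
After op 16 (+): stack=[39] mem=[0,144,0,0]

Answer: 39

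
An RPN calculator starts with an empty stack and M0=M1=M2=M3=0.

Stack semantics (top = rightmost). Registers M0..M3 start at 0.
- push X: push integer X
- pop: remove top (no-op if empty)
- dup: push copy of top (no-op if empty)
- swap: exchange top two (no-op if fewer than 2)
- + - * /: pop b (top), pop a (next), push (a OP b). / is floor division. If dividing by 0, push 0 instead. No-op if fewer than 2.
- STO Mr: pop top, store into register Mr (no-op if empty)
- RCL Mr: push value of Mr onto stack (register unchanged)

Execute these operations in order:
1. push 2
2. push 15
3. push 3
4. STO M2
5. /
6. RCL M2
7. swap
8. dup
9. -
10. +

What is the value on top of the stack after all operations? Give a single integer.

Answer: 3

Derivation:
After op 1 (push 2): stack=[2] mem=[0,0,0,0]
After op 2 (push 15): stack=[2,15] mem=[0,0,0,0]
After op 3 (push 3): stack=[2,15,3] mem=[0,0,0,0]
After op 4 (STO M2): stack=[2,15] mem=[0,0,3,0]
After op 5 (/): stack=[0] mem=[0,0,3,0]
After op 6 (RCL M2): stack=[0,3] mem=[0,0,3,0]
After op 7 (swap): stack=[3,0] mem=[0,0,3,0]
After op 8 (dup): stack=[3,0,0] mem=[0,0,3,0]
After op 9 (-): stack=[3,0] mem=[0,0,3,0]
After op 10 (+): stack=[3] mem=[0,0,3,0]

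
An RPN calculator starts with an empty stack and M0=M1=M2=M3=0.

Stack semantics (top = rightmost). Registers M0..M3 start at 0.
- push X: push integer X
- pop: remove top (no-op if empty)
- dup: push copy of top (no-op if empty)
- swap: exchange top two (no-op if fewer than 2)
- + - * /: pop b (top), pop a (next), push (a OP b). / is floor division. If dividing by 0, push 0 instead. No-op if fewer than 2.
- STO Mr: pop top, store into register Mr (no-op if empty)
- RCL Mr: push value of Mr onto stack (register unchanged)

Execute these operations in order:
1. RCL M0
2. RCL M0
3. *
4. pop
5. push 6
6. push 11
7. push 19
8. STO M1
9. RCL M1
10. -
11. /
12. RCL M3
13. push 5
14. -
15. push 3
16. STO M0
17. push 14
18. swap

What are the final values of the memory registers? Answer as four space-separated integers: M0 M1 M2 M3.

After op 1 (RCL M0): stack=[0] mem=[0,0,0,0]
After op 2 (RCL M0): stack=[0,0] mem=[0,0,0,0]
After op 3 (*): stack=[0] mem=[0,0,0,0]
After op 4 (pop): stack=[empty] mem=[0,0,0,0]
After op 5 (push 6): stack=[6] mem=[0,0,0,0]
After op 6 (push 11): stack=[6,11] mem=[0,0,0,0]
After op 7 (push 19): stack=[6,11,19] mem=[0,0,0,0]
After op 8 (STO M1): stack=[6,11] mem=[0,19,0,0]
After op 9 (RCL M1): stack=[6,11,19] mem=[0,19,0,0]
After op 10 (-): stack=[6,-8] mem=[0,19,0,0]
After op 11 (/): stack=[-1] mem=[0,19,0,0]
After op 12 (RCL M3): stack=[-1,0] mem=[0,19,0,0]
After op 13 (push 5): stack=[-1,0,5] mem=[0,19,0,0]
After op 14 (-): stack=[-1,-5] mem=[0,19,0,0]
After op 15 (push 3): stack=[-1,-5,3] mem=[0,19,0,0]
After op 16 (STO M0): stack=[-1,-5] mem=[3,19,0,0]
After op 17 (push 14): stack=[-1,-5,14] mem=[3,19,0,0]
After op 18 (swap): stack=[-1,14,-5] mem=[3,19,0,0]

Answer: 3 19 0 0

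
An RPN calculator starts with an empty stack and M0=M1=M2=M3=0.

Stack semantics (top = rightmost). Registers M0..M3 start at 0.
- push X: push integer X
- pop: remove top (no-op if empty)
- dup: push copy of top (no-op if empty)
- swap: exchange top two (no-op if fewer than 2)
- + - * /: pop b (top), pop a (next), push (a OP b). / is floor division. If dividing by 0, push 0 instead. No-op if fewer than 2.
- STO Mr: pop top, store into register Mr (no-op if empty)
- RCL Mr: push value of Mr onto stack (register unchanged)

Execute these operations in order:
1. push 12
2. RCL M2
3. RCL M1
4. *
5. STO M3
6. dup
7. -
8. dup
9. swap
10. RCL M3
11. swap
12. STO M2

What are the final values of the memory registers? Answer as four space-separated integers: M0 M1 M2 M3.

After op 1 (push 12): stack=[12] mem=[0,0,0,0]
After op 2 (RCL M2): stack=[12,0] mem=[0,0,0,0]
After op 3 (RCL M1): stack=[12,0,0] mem=[0,0,0,0]
After op 4 (*): stack=[12,0] mem=[0,0,0,0]
After op 5 (STO M3): stack=[12] mem=[0,0,0,0]
After op 6 (dup): stack=[12,12] mem=[0,0,0,0]
After op 7 (-): stack=[0] mem=[0,0,0,0]
After op 8 (dup): stack=[0,0] mem=[0,0,0,0]
After op 9 (swap): stack=[0,0] mem=[0,0,0,0]
After op 10 (RCL M3): stack=[0,0,0] mem=[0,0,0,0]
After op 11 (swap): stack=[0,0,0] mem=[0,0,0,0]
After op 12 (STO M2): stack=[0,0] mem=[0,0,0,0]

Answer: 0 0 0 0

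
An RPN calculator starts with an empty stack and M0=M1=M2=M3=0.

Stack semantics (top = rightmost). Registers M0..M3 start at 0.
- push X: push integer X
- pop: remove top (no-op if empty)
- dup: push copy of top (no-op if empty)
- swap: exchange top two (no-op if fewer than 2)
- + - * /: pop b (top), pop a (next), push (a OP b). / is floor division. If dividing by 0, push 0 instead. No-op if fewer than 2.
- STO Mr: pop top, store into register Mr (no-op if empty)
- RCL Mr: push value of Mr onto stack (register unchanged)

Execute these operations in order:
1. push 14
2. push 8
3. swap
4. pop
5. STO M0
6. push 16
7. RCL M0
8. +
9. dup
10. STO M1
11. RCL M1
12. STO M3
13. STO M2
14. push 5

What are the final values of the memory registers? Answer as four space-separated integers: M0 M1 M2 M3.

Answer: 8 24 24 24

Derivation:
After op 1 (push 14): stack=[14] mem=[0,0,0,0]
After op 2 (push 8): stack=[14,8] mem=[0,0,0,0]
After op 3 (swap): stack=[8,14] mem=[0,0,0,0]
After op 4 (pop): stack=[8] mem=[0,0,0,0]
After op 5 (STO M0): stack=[empty] mem=[8,0,0,0]
After op 6 (push 16): stack=[16] mem=[8,0,0,0]
After op 7 (RCL M0): stack=[16,8] mem=[8,0,0,0]
After op 8 (+): stack=[24] mem=[8,0,0,0]
After op 9 (dup): stack=[24,24] mem=[8,0,0,0]
After op 10 (STO M1): stack=[24] mem=[8,24,0,0]
After op 11 (RCL M1): stack=[24,24] mem=[8,24,0,0]
After op 12 (STO M3): stack=[24] mem=[8,24,0,24]
After op 13 (STO M2): stack=[empty] mem=[8,24,24,24]
After op 14 (push 5): stack=[5] mem=[8,24,24,24]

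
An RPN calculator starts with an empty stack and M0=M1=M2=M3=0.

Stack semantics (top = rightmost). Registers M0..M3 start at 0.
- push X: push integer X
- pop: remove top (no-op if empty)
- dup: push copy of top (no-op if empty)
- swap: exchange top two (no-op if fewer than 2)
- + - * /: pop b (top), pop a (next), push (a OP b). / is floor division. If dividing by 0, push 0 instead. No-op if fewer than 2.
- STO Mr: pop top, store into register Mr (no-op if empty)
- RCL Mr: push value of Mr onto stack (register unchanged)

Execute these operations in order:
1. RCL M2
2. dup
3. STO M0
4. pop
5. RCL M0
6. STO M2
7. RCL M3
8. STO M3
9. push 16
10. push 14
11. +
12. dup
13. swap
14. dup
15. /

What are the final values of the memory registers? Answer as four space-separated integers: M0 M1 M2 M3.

Answer: 0 0 0 0

Derivation:
After op 1 (RCL M2): stack=[0] mem=[0,0,0,0]
After op 2 (dup): stack=[0,0] mem=[0,0,0,0]
After op 3 (STO M0): stack=[0] mem=[0,0,0,0]
After op 4 (pop): stack=[empty] mem=[0,0,0,0]
After op 5 (RCL M0): stack=[0] mem=[0,0,0,0]
After op 6 (STO M2): stack=[empty] mem=[0,0,0,0]
After op 7 (RCL M3): stack=[0] mem=[0,0,0,0]
After op 8 (STO M3): stack=[empty] mem=[0,0,0,0]
After op 9 (push 16): stack=[16] mem=[0,0,0,0]
After op 10 (push 14): stack=[16,14] mem=[0,0,0,0]
After op 11 (+): stack=[30] mem=[0,0,0,0]
After op 12 (dup): stack=[30,30] mem=[0,0,0,0]
After op 13 (swap): stack=[30,30] mem=[0,0,0,0]
After op 14 (dup): stack=[30,30,30] mem=[0,0,0,0]
After op 15 (/): stack=[30,1] mem=[0,0,0,0]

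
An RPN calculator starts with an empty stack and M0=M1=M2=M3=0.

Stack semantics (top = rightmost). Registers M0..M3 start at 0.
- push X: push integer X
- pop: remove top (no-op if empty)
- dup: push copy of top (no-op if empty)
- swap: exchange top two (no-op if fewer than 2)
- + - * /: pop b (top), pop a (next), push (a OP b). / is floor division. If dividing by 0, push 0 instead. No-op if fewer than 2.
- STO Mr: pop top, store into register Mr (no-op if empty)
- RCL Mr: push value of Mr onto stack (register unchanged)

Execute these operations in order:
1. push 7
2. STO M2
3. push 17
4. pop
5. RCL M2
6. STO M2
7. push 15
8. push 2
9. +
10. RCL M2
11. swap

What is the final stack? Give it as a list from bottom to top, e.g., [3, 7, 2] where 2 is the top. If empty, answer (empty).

After op 1 (push 7): stack=[7] mem=[0,0,0,0]
After op 2 (STO M2): stack=[empty] mem=[0,0,7,0]
After op 3 (push 17): stack=[17] mem=[0,0,7,0]
After op 4 (pop): stack=[empty] mem=[0,0,7,0]
After op 5 (RCL M2): stack=[7] mem=[0,0,7,0]
After op 6 (STO M2): stack=[empty] mem=[0,0,7,0]
After op 7 (push 15): stack=[15] mem=[0,0,7,0]
After op 8 (push 2): stack=[15,2] mem=[0,0,7,0]
After op 9 (+): stack=[17] mem=[0,0,7,0]
After op 10 (RCL M2): stack=[17,7] mem=[0,0,7,0]
After op 11 (swap): stack=[7,17] mem=[0,0,7,0]

Answer: [7, 17]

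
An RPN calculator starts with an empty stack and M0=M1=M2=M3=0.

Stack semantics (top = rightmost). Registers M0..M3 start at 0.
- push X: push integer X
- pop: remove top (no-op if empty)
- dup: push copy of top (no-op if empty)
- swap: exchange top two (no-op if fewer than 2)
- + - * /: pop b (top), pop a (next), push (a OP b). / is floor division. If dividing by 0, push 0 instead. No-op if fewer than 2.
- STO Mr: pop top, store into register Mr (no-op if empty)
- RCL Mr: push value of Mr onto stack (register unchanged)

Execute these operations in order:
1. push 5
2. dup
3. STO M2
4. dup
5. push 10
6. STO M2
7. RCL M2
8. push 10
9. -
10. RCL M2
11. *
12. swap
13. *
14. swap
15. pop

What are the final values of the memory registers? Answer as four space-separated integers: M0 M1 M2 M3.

After op 1 (push 5): stack=[5] mem=[0,0,0,0]
After op 2 (dup): stack=[5,5] mem=[0,0,0,0]
After op 3 (STO M2): stack=[5] mem=[0,0,5,0]
After op 4 (dup): stack=[5,5] mem=[0,0,5,0]
After op 5 (push 10): stack=[5,5,10] mem=[0,0,5,0]
After op 6 (STO M2): stack=[5,5] mem=[0,0,10,0]
After op 7 (RCL M2): stack=[5,5,10] mem=[0,0,10,0]
After op 8 (push 10): stack=[5,5,10,10] mem=[0,0,10,0]
After op 9 (-): stack=[5,5,0] mem=[0,0,10,0]
After op 10 (RCL M2): stack=[5,5,0,10] mem=[0,0,10,0]
After op 11 (*): stack=[5,5,0] mem=[0,0,10,0]
After op 12 (swap): stack=[5,0,5] mem=[0,0,10,0]
After op 13 (*): stack=[5,0] mem=[0,0,10,0]
After op 14 (swap): stack=[0,5] mem=[0,0,10,0]
After op 15 (pop): stack=[0] mem=[0,0,10,0]

Answer: 0 0 10 0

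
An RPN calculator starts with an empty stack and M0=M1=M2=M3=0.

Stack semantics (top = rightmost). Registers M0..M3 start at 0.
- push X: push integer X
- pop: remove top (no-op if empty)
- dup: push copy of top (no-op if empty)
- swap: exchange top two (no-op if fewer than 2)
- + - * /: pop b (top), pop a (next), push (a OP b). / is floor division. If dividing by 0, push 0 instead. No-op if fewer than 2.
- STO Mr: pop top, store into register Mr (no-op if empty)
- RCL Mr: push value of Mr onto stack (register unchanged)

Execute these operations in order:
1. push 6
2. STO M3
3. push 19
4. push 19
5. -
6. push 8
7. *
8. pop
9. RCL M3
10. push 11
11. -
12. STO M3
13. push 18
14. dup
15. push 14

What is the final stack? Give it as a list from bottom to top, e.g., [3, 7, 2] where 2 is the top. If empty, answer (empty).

After op 1 (push 6): stack=[6] mem=[0,0,0,0]
After op 2 (STO M3): stack=[empty] mem=[0,0,0,6]
After op 3 (push 19): stack=[19] mem=[0,0,0,6]
After op 4 (push 19): stack=[19,19] mem=[0,0,0,6]
After op 5 (-): stack=[0] mem=[0,0,0,6]
After op 6 (push 8): stack=[0,8] mem=[0,0,0,6]
After op 7 (*): stack=[0] mem=[0,0,0,6]
After op 8 (pop): stack=[empty] mem=[0,0,0,6]
After op 9 (RCL M3): stack=[6] mem=[0,0,0,6]
After op 10 (push 11): stack=[6,11] mem=[0,0,0,6]
After op 11 (-): stack=[-5] mem=[0,0,0,6]
After op 12 (STO M3): stack=[empty] mem=[0,0,0,-5]
After op 13 (push 18): stack=[18] mem=[0,0,0,-5]
After op 14 (dup): stack=[18,18] mem=[0,0,0,-5]
After op 15 (push 14): stack=[18,18,14] mem=[0,0,0,-5]

Answer: [18, 18, 14]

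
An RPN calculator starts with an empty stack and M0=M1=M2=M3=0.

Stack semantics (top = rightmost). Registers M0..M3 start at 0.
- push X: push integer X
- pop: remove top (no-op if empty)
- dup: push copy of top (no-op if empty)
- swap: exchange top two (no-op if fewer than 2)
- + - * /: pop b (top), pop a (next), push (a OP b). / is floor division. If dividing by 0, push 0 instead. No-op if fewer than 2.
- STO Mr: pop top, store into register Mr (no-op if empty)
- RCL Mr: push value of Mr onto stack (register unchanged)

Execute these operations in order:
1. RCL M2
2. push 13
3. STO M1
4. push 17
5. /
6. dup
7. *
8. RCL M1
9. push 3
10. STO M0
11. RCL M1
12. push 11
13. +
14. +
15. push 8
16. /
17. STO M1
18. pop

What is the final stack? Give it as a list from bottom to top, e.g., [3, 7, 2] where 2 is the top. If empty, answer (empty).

After op 1 (RCL M2): stack=[0] mem=[0,0,0,0]
After op 2 (push 13): stack=[0,13] mem=[0,0,0,0]
After op 3 (STO M1): stack=[0] mem=[0,13,0,0]
After op 4 (push 17): stack=[0,17] mem=[0,13,0,0]
After op 5 (/): stack=[0] mem=[0,13,0,0]
After op 6 (dup): stack=[0,0] mem=[0,13,0,0]
After op 7 (*): stack=[0] mem=[0,13,0,0]
After op 8 (RCL M1): stack=[0,13] mem=[0,13,0,0]
After op 9 (push 3): stack=[0,13,3] mem=[0,13,0,0]
After op 10 (STO M0): stack=[0,13] mem=[3,13,0,0]
After op 11 (RCL M1): stack=[0,13,13] mem=[3,13,0,0]
After op 12 (push 11): stack=[0,13,13,11] mem=[3,13,0,0]
After op 13 (+): stack=[0,13,24] mem=[3,13,0,0]
After op 14 (+): stack=[0,37] mem=[3,13,0,0]
After op 15 (push 8): stack=[0,37,8] mem=[3,13,0,0]
After op 16 (/): stack=[0,4] mem=[3,13,0,0]
After op 17 (STO M1): stack=[0] mem=[3,4,0,0]
After op 18 (pop): stack=[empty] mem=[3,4,0,0]

Answer: (empty)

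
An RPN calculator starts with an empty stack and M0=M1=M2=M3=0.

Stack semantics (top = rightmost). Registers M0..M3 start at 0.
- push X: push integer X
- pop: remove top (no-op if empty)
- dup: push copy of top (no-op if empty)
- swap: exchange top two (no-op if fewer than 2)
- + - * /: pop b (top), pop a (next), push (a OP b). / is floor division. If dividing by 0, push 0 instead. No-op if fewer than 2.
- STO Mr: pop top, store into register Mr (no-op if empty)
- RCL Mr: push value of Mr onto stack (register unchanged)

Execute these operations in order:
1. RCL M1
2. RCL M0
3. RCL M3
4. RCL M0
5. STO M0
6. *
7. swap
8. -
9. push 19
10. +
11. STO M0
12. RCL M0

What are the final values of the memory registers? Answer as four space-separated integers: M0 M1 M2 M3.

After op 1 (RCL M1): stack=[0] mem=[0,0,0,0]
After op 2 (RCL M0): stack=[0,0] mem=[0,0,0,0]
After op 3 (RCL M3): stack=[0,0,0] mem=[0,0,0,0]
After op 4 (RCL M0): stack=[0,0,0,0] mem=[0,0,0,0]
After op 5 (STO M0): stack=[0,0,0] mem=[0,0,0,0]
After op 6 (*): stack=[0,0] mem=[0,0,0,0]
After op 7 (swap): stack=[0,0] mem=[0,0,0,0]
After op 8 (-): stack=[0] mem=[0,0,0,0]
After op 9 (push 19): stack=[0,19] mem=[0,0,0,0]
After op 10 (+): stack=[19] mem=[0,0,0,0]
After op 11 (STO M0): stack=[empty] mem=[19,0,0,0]
After op 12 (RCL M0): stack=[19] mem=[19,0,0,0]

Answer: 19 0 0 0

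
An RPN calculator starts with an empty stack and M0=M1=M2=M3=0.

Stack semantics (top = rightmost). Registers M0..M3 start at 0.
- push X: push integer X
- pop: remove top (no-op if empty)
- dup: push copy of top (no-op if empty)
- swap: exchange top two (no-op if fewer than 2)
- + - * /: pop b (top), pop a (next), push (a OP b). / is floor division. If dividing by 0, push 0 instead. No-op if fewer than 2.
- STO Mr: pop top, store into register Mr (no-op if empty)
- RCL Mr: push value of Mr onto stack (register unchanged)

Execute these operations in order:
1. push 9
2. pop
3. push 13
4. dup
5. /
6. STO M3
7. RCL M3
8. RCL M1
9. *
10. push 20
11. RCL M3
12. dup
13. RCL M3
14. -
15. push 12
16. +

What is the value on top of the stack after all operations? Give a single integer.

After op 1 (push 9): stack=[9] mem=[0,0,0,0]
After op 2 (pop): stack=[empty] mem=[0,0,0,0]
After op 3 (push 13): stack=[13] mem=[0,0,0,0]
After op 4 (dup): stack=[13,13] mem=[0,0,0,0]
After op 5 (/): stack=[1] mem=[0,0,0,0]
After op 6 (STO M3): stack=[empty] mem=[0,0,0,1]
After op 7 (RCL M3): stack=[1] mem=[0,0,0,1]
After op 8 (RCL M1): stack=[1,0] mem=[0,0,0,1]
After op 9 (*): stack=[0] mem=[0,0,0,1]
After op 10 (push 20): stack=[0,20] mem=[0,0,0,1]
After op 11 (RCL M3): stack=[0,20,1] mem=[0,0,0,1]
After op 12 (dup): stack=[0,20,1,1] mem=[0,0,0,1]
After op 13 (RCL M3): stack=[0,20,1,1,1] mem=[0,0,0,1]
After op 14 (-): stack=[0,20,1,0] mem=[0,0,0,1]
After op 15 (push 12): stack=[0,20,1,0,12] mem=[0,0,0,1]
After op 16 (+): stack=[0,20,1,12] mem=[0,0,0,1]

Answer: 12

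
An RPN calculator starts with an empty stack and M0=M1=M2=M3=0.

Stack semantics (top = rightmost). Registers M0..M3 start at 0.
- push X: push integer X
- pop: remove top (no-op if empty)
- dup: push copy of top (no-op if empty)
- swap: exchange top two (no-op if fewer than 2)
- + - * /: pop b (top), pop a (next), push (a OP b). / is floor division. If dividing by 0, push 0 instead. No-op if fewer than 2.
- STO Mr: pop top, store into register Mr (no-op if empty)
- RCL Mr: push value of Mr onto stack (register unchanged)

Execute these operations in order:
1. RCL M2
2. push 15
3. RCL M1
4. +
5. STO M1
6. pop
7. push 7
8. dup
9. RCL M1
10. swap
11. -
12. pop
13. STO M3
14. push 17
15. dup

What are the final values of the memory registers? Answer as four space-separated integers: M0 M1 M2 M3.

Answer: 0 15 0 7

Derivation:
After op 1 (RCL M2): stack=[0] mem=[0,0,0,0]
After op 2 (push 15): stack=[0,15] mem=[0,0,0,0]
After op 3 (RCL M1): stack=[0,15,0] mem=[0,0,0,0]
After op 4 (+): stack=[0,15] mem=[0,0,0,0]
After op 5 (STO M1): stack=[0] mem=[0,15,0,0]
After op 6 (pop): stack=[empty] mem=[0,15,0,0]
After op 7 (push 7): stack=[7] mem=[0,15,0,0]
After op 8 (dup): stack=[7,7] mem=[0,15,0,0]
After op 9 (RCL M1): stack=[7,7,15] mem=[0,15,0,0]
After op 10 (swap): stack=[7,15,7] mem=[0,15,0,0]
After op 11 (-): stack=[7,8] mem=[0,15,0,0]
After op 12 (pop): stack=[7] mem=[0,15,0,0]
After op 13 (STO M3): stack=[empty] mem=[0,15,0,7]
After op 14 (push 17): stack=[17] mem=[0,15,0,7]
After op 15 (dup): stack=[17,17] mem=[0,15,0,7]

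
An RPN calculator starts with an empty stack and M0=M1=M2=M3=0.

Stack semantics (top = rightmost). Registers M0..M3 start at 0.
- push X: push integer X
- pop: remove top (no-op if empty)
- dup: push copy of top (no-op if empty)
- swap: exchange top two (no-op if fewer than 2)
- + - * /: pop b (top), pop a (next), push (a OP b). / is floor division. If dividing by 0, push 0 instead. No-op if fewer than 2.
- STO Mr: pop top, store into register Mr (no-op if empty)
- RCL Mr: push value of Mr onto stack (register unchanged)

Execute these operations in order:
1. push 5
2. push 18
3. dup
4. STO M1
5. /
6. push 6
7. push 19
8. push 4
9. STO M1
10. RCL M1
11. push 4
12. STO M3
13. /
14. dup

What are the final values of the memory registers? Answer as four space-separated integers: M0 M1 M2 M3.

After op 1 (push 5): stack=[5] mem=[0,0,0,0]
After op 2 (push 18): stack=[5,18] mem=[0,0,0,0]
After op 3 (dup): stack=[5,18,18] mem=[0,0,0,0]
After op 4 (STO M1): stack=[5,18] mem=[0,18,0,0]
After op 5 (/): stack=[0] mem=[0,18,0,0]
After op 6 (push 6): stack=[0,6] mem=[0,18,0,0]
After op 7 (push 19): stack=[0,6,19] mem=[0,18,0,0]
After op 8 (push 4): stack=[0,6,19,4] mem=[0,18,0,0]
After op 9 (STO M1): stack=[0,6,19] mem=[0,4,0,0]
After op 10 (RCL M1): stack=[0,6,19,4] mem=[0,4,0,0]
After op 11 (push 4): stack=[0,6,19,4,4] mem=[0,4,0,0]
After op 12 (STO M3): stack=[0,6,19,4] mem=[0,4,0,4]
After op 13 (/): stack=[0,6,4] mem=[0,4,0,4]
After op 14 (dup): stack=[0,6,4,4] mem=[0,4,0,4]

Answer: 0 4 0 4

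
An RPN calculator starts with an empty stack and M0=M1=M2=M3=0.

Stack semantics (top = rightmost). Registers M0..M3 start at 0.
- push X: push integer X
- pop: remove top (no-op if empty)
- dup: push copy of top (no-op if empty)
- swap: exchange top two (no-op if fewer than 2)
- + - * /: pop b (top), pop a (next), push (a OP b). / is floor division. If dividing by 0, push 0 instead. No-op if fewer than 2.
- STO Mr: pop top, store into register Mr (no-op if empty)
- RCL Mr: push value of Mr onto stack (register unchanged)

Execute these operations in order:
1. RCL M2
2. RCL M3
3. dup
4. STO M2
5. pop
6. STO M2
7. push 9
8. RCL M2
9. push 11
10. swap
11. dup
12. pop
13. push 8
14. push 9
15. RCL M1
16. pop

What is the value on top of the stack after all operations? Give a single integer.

Answer: 9

Derivation:
After op 1 (RCL M2): stack=[0] mem=[0,0,0,0]
After op 2 (RCL M3): stack=[0,0] mem=[0,0,0,0]
After op 3 (dup): stack=[0,0,0] mem=[0,0,0,0]
After op 4 (STO M2): stack=[0,0] mem=[0,0,0,0]
After op 5 (pop): stack=[0] mem=[0,0,0,0]
After op 6 (STO M2): stack=[empty] mem=[0,0,0,0]
After op 7 (push 9): stack=[9] mem=[0,0,0,0]
After op 8 (RCL M2): stack=[9,0] mem=[0,0,0,0]
After op 9 (push 11): stack=[9,0,11] mem=[0,0,0,0]
After op 10 (swap): stack=[9,11,0] mem=[0,0,0,0]
After op 11 (dup): stack=[9,11,0,0] mem=[0,0,0,0]
After op 12 (pop): stack=[9,11,0] mem=[0,0,0,0]
After op 13 (push 8): stack=[9,11,0,8] mem=[0,0,0,0]
After op 14 (push 9): stack=[9,11,0,8,9] mem=[0,0,0,0]
After op 15 (RCL M1): stack=[9,11,0,8,9,0] mem=[0,0,0,0]
After op 16 (pop): stack=[9,11,0,8,9] mem=[0,0,0,0]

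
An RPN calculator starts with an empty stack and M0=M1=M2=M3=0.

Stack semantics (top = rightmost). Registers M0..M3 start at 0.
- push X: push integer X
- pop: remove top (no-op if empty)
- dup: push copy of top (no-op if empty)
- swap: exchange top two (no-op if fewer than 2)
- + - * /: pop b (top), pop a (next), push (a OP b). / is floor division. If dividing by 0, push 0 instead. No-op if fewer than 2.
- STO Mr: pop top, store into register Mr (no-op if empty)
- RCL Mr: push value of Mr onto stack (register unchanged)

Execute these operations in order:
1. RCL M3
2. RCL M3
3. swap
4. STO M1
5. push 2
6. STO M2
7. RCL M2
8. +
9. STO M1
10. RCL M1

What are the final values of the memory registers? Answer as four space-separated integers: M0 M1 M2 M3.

After op 1 (RCL M3): stack=[0] mem=[0,0,0,0]
After op 2 (RCL M3): stack=[0,0] mem=[0,0,0,0]
After op 3 (swap): stack=[0,0] mem=[0,0,0,0]
After op 4 (STO M1): stack=[0] mem=[0,0,0,0]
After op 5 (push 2): stack=[0,2] mem=[0,0,0,0]
After op 6 (STO M2): stack=[0] mem=[0,0,2,0]
After op 7 (RCL M2): stack=[0,2] mem=[0,0,2,0]
After op 8 (+): stack=[2] mem=[0,0,2,0]
After op 9 (STO M1): stack=[empty] mem=[0,2,2,0]
After op 10 (RCL M1): stack=[2] mem=[0,2,2,0]

Answer: 0 2 2 0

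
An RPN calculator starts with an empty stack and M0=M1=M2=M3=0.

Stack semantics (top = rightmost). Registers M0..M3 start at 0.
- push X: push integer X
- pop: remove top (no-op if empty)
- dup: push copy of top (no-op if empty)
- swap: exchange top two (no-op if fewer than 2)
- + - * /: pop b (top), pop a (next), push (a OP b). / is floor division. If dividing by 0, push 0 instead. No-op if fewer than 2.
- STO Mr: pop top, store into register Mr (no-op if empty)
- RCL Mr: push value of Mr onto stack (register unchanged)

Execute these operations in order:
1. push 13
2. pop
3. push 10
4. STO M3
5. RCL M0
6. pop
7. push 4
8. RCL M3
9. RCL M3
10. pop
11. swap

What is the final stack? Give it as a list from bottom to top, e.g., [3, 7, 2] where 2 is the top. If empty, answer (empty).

Answer: [10, 4]

Derivation:
After op 1 (push 13): stack=[13] mem=[0,0,0,0]
After op 2 (pop): stack=[empty] mem=[0,0,0,0]
After op 3 (push 10): stack=[10] mem=[0,0,0,0]
After op 4 (STO M3): stack=[empty] mem=[0,0,0,10]
After op 5 (RCL M0): stack=[0] mem=[0,0,0,10]
After op 6 (pop): stack=[empty] mem=[0,0,0,10]
After op 7 (push 4): stack=[4] mem=[0,0,0,10]
After op 8 (RCL M3): stack=[4,10] mem=[0,0,0,10]
After op 9 (RCL M3): stack=[4,10,10] mem=[0,0,0,10]
After op 10 (pop): stack=[4,10] mem=[0,0,0,10]
After op 11 (swap): stack=[10,4] mem=[0,0,0,10]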